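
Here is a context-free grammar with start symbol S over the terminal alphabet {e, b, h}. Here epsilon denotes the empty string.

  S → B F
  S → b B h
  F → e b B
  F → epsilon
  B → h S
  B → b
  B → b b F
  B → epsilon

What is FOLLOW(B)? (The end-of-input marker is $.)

FIRST(F) = {epsilon, e}
FIRST(B) = {epsilon, b, h}
FIRST(S) = {epsilon, b, e, h}  (via B F)
FOLLOW(S) includes $ since S is the start symbol.
FOLLOW(S): in B→h S, the suffix after S is empty, so FOLLOW(S) ⊇ FOLLOW(B) = {$, e, h}. Thus FOLLOW(S) = {$, e, h}.
FOLLOW(F): in S→B F, the suffix after F is empty, so FOLLOW(F) ⊇ FOLLOW(S) = {$, e, h}; in B→b b F, the suffix after F is empty, so FOLLOW(F) ⊇ FOLLOW(B) = {$, e, h}. Thus FOLLOW(F) = {$, e, h}.
FOLLOW(B): in S→B F, B is followed by F with FIRST {epsilon, e}; in S→B F, the suffix after B is nullable, so FOLLOW(B) ⊇ FOLLOW(S) = {$, e, h}; in S→b B h, B is followed by h with FIRST {h}; in F→e b B, the suffix after B is empty, so FOLLOW(B) ⊇ FOLLOW(F) = {$, e, h}. Thus FOLLOW(B) = {$, e, h}.

{$, e, h}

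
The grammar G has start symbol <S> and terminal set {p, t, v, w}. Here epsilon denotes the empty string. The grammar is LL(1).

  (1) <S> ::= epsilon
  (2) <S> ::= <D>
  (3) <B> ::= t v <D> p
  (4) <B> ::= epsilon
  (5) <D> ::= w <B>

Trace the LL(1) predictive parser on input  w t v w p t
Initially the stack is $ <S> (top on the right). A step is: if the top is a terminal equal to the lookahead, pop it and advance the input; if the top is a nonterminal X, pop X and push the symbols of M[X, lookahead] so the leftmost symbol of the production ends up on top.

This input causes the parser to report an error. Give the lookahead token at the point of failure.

t

step 1: stack=$ <S>  input=w t v w p t $  — expand <S> ::= <D>
step 2: stack=$ <D>  input=w t v w p t $  — expand <D> ::= w <B>
step 3: stack=$ <B> w  input=w t v w p t $  — match w
step 4: stack=$ <B>  input=t v w p t $  — expand <B> ::= t v <D> p
step 5: stack=$ p <D> v t  input=t v w p t $  — match t
step 6: stack=$ p <D> v  input=v w p t $  — match v
step 7: stack=$ p <D>  input=w p t $  — expand <D> ::= w <B>
step 8: stack=$ p <B> w  input=w p t $  — match w
step 9: stack=$ p <B>  input=p t $  — expand <B> ::= epsilon
step 10: stack=$ p  input=p t $  — match p
step 11: stack=$  input=t $  — error: stack empty but input remains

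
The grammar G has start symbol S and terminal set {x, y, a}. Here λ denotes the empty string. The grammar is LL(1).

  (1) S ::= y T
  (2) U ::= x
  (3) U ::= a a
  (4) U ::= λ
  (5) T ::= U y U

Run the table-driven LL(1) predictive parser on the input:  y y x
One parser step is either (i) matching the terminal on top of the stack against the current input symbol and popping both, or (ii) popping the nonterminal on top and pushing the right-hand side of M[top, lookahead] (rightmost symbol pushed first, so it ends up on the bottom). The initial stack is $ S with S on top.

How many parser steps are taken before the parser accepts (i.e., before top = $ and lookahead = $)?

     Stack    Input    Action
  1  $ S      y y x $  expand S ::= y T
  2  $ T y    y y x $  match y
  3  $ T      y x $    expand T ::= U y U
  4  $ U y U  y x $    expand U ::= λ
  5  $ U y    y x $    match y
  6  $ U      x $      expand U ::= x
  7  $ x      x $      match x
Accept reached after 7 steps.

7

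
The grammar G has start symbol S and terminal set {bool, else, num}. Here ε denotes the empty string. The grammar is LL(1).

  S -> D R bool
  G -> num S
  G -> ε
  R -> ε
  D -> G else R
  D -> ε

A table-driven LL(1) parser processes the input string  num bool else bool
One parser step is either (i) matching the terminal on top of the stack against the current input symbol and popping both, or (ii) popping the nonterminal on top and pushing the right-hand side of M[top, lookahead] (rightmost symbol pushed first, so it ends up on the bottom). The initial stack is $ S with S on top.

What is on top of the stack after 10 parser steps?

step 1: stack=$ S  input=num bool else bool $  — expand S -> D R bool
step 2: stack=$ bool R D  input=num bool else bool $  — expand D -> G else R
step 3: stack=$ bool R R else G  input=num bool else bool $  — expand G -> num S
step 4: stack=$ bool R R else S num  input=num bool else bool $  — match num
step 5: stack=$ bool R R else S  input=bool else bool $  — expand S -> D R bool
step 6: stack=$ bool R R else bool R D  input=bool else bool $  — expand D -> ε
step 7: stack=$ bool R R else bool R  input=bool else bool $  — expand R -> ε
step 8: stack=$ bool R R else bool  input=bool else bool $  — match bool
step 9: stack=$ bool R R else  input=else bool $  — match else
step 10: stack=$ bool R R  input=bool $  — expand R -> ε
Stack after step 10: $ bool R (top = R).

R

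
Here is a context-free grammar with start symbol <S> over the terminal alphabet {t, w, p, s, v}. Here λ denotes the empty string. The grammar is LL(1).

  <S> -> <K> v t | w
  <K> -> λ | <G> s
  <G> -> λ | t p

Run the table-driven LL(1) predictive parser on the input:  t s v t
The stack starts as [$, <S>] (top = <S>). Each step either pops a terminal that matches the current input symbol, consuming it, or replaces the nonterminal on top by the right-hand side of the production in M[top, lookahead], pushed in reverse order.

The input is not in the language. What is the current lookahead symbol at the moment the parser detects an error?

step 1: stack=$ <S>  input=t s v t $  — expand <S> -> <K> v t
step 2: stack=$ t v <K>  input=t s v t $  — expand <K> -> <G> s
step 3: stack=$ t v s <G>  input=t s v t $  — expand <G> -> t p
step 4: stack=$ t v s p t  input=t s v t $  — match t
step 5: stack=$ t v s p  input=s v t $  — error: top is terminal p but lookahead is s

s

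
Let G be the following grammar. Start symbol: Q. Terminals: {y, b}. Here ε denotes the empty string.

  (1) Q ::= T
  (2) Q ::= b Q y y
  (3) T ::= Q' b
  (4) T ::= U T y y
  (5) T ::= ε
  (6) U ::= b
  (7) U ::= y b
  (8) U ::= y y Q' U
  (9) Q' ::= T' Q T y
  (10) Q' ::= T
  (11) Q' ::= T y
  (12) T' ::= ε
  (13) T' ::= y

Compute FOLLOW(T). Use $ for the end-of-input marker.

FIRST(U) = {b, y}
FIRST(T') = {ε, y}
FIRST(Q) = {ε, b, y}  (via T)
FIRST(T) = {ε, b, y}  (via Q' b, U T y y)
FIRST(Q') = {ε, b, y}  (via T' Q T y, T, T y)
FOLLOW(Q) includes $ since Q is the start symbol.
FOLLOW(Q): in Q::=b Q y y, Q is followed by y y with FIRST {y}; in Q'::=T' Q T y, Q is followed by T y with FIRST {b, y}. Thus FOLLOW(Q) = {$, b, y}.
FOLLOW(U): in T::=U T y y, U is followed by T y y with FIRST {b, y}; in U::=y y Q' U, the suffix after U is empty (adds nothing new). Thus FOLLOW(U) = {b, y}.
FOLLOW(Q'): in T::=Q' b, Q' is followed by b with FIRST {b}; in U::=y y Q' U, Q' is followed by U with FIRST {b, y}. Thus FOLLOW(Q') = {b, y}.
FOLLOW(T): in Q::=T, the suffix after T is empty, so FOLLOW(T) ⊇ FOLLOW(Q) = {$, b, y}; in T::=U T y y, T is followed by y y with FIRST {y}; in Q'::=T' Q T y, T is followed by y with FIRST {y}; in Q'::=T, the suffix after T is empty, so FOLLOW(T) ⊇ FOLLOW(Q') = {b, y}; in Q'::=T y, T is followed by y with FIRST {y}. Thus FOLLOW(T) = {$, b, y}.
FOLLOW(T'): in Q'::=T' Q T y, T' is followed by Q T y with FIRST {b, y}. Thus FOLLOW(T') = {b, y}.

{$, b, y}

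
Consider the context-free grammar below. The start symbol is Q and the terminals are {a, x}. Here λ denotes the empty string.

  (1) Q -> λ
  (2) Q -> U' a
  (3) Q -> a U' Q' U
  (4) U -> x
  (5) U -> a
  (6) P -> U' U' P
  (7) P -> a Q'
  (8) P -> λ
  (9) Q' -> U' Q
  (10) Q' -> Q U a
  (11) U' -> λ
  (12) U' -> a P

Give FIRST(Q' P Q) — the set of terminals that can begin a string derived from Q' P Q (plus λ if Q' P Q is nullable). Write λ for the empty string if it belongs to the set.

FIRST(U): from U->x we get {x}; from U->a we get {a}. So FIRST(U) = {a, x}.
FIRST(U'): from U'->λ we get {λ}; from U'->a P we get {a}. So FIRST(U') = {λ, a}.
FIRST(Q): from Q->λ we get {λ}; from Q->U' a we get {a}; from Q->a U' Q' U we get {a}. So FIRST(Q) = {λ, a}.
FIRST(P): from P->U' U' P we get {λ, a}; from P->a Q' we get {a}; from P->λ we get {λ}. So FIRST(P) = {λ, a}.
FIRST(Q'): from Q'->U' Q we get {λ, a}; from Q'->Q U a we get {a, x}. So FIRST(Q') = {λ, a, x}.
FIRST(Q' P Q): take FIRST of each symbol in turn, carrying on past any symbol whose FIRST contains λ; result {λ, a, x}.

{λ, a, x}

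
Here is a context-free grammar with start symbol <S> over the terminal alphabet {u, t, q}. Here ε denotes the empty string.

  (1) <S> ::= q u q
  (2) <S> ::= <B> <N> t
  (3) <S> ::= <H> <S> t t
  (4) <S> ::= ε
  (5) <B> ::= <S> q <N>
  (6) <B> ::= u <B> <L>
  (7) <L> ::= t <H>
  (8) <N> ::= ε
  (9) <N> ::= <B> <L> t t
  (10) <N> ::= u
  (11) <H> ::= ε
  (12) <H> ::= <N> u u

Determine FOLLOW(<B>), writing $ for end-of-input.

FIRST(<L>): from <L>::=t <H> we get {t}. So FIRST(<L>) = {t}.
FIRST(<S>): from <S>::=q u q we get {q}; from <S>::=<B> <N> t we get {q, t, u}; from <S>::=<H> <S> t t we get {q, t, u}; from <S>::=ε we get {ε}. So FIRST(<S>) = {ε, q, t, u}.
FIRST(<B>): from <B>::=<S> q <N> we get {q, t, u}; from <B>::=u <B> <L> we get {u}. So FIRST(<B>) = {q, t, u}.
FIRST(<N>): from <N>::=ε we get {ε}; from <N>::=<B> <L> t t we get {q, t, u}; from <N>::=u we get {u}. So FIRST(<N>) = {ε, q, t, u}.
FIRST(<H>): from <H>::=ε we get {ε}; from <H>::=<N> u u we get {q, t, u}. So FIRST(<H>) = {ε, q, t, u}.
FOLLOW(<S>) includes $ since <S> is the start symbol.
FOLLOW(<S>): in <S>::=<H> <S> t t, <S> is followed by t t with FIRST {t}; in <B>::=<S> q <N>, <S> is followed by q <N> with FIRST {q}. Thus FOLLOW(<S>) = {$, q, t}.
FOLLOW(<B>): in <S>::=<B> <N> t, <B> is followed by <N> t with FIRST {q, t, u}; in <B>::=u <B> <L>, <B> is followed by <L> with FIRST {t}; in <N>::=<B> <L> t t, <B> is followed by <L> t t with FIRST {t}. Thus FOLLOW(<B>) = {q, t, u}.
FOLLOW(<L>): in <B>::=u <B> <L>, the suffix after <L> is empty, so FOLLOW(<L>) ⊇ FOLLOW(<B>) = {q, t, u}; in <N>::=<B> <L> t t, <L> is followed by t t with FIRST {t}. Thus FOLLOW(<L>) = {q, t, u}.
FOLLOW(<N>): in <S>::=<B> <N> t, <N> is followed by t with FIRST {t}; in <B>::=<S> q <N>, the suffix after <N> is empty, so FOLLOW(<N>) ⊇ FOLLOW(<B>) = {q, t, u}; in <H>::=<N> u u, <N> is followed by u u with FIRST {u}. Thus FOLLOW(<N>) = {q, t, u}.
FOLLOW(<H>): in <S>::=<H> <S> t t, <H> is followed by <S> t t with FIRST {q, t, u}; in <L>::=t <H>, the suffix after <H> is empty, so FOLLOW(<H>) ⊇ FOLLOW(<L>) = {q, t, u}. Thus FOLLOW(<H>) = {q, t, u}.

{q, t, u}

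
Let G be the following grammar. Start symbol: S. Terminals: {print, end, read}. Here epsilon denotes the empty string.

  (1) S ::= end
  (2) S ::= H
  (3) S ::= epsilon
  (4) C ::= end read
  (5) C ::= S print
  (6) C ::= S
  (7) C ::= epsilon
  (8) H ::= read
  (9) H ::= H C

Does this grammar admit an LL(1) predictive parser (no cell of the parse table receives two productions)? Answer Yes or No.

FIRST(S) = {epsilon, end, read}
FIRST(C) = {epsilon, end, print, read}
FIRST(H) = {read}
FOLLOW(S) = {$, end, print, read}
FOLLOW(C) = {$, end, print, read}
FOLLOW(H) = {$, end, print, read}
Cell M[C, $] receives both C ::= S and C ::= epsilon — the grammar is not LL(1).

No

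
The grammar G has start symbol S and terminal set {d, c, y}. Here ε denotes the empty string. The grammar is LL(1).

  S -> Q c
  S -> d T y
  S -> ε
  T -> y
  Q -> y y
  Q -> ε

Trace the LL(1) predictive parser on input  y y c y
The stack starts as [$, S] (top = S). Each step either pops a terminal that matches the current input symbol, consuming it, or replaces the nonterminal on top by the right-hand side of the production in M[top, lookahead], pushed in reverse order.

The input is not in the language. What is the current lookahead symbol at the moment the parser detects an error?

y

     Stack    Input      Action
  1  $ S      y y c y $  expand S -> Q c
  2  $ c Q    y y c y $  expand Q -> y y
  3  $ c y y  y y c y $  match y
  4  $ c y    y c y $    match y
  5  $ c      c y $      match c
  6  $        y $        error: stack empty but input remains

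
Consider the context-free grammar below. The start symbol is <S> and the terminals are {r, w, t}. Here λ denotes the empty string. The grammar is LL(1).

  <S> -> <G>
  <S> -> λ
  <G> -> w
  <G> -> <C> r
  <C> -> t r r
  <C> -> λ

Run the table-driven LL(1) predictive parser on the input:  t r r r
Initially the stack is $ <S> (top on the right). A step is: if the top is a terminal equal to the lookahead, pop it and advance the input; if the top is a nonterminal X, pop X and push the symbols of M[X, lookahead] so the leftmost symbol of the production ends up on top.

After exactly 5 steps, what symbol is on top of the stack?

r

step 1: stack=$ <S>  input=t r r r $  — expand <S> -> <G>
step 2: stack=$ <G>  input=t r r r $  — expand <G> -> <C> r
step 3: stack=$ r <C>  input=t r r r $  — expand <C> -> t r r
step 4: stack=$ r r r t  input=t r r r $  — match t
step 5: stack=$ r r r  input=r r r $  — match r
Stack after step 5: $ r r (top = r).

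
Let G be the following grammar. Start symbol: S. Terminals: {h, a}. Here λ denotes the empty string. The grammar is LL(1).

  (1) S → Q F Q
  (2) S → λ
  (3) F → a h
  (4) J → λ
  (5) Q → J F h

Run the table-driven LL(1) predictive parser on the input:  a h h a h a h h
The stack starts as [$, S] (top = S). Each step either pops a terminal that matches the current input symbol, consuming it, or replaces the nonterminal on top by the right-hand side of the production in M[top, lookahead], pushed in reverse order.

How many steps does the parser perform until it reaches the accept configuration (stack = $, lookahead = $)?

16

      Stack        Input              Action
   1  $ S          a h h a h a h h $  expand S → Q F Q
   2  $ Q F Q      a h h a h a h h $  expand Q → J F h
   3  $ Q F h F J  a h h a h a h h $  expand J → λ
   4  $ Q F h F    a h h a h a h h $  expand F → a h
   5  $ Q F h h a  a h h a h a h h $  match a
   6  $ Q F h h    h h a h a h h $    match h
   7  $ Q F h      h a h a h h $      match h
   8  $ Q F        a h a h h $        expand F → a h
   9  $ Q h a      a h a h h $        match a
  10  $ Q h        h a h h $          match h
  11  $ Q          a h h $            expand Q → J F h
  12  $ h F J      a h h $            expand J → λ
  13  $ h F        a h h $            expand F → a h
  14  $ h h a      a h h $            match a
  15  $ h h        h h $              match h
  16  $ h          h $                match h
Accept reached after 16 steps.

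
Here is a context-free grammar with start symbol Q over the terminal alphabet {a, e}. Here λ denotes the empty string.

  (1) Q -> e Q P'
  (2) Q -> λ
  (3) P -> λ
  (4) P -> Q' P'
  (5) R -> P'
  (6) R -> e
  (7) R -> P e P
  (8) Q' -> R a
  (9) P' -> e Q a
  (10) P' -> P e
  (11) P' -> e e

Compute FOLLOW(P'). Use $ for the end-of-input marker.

FIRST(Q) = {λ, e}
FIRST(P) = {λ, e}  (via Q' P')
FIRST(P') = {e}  (via P e)
FIRST(R) = {e}  (via P', P e P)
FIRST(Q') = {e}  (via R a)
FOLLOW(Q) includes $ since Q is the start symbol.
FOLLOW(Q): in Q->e Q P', Q is followed by P' with FIRST {e}; in P'->e Q a, Q is followed by a with FIRST {a}. Thus FOLLOW(Q) = {$, a, e}.
FOLLOW(R): in Q'->R a, R is followed by a with FIRST {a}. Thus FOLLOW(R) = {a}.
FOLLOW(P): in R->P e P (occurrence 1), P is followed by e P with FIRST {e}; in R->P e P (occurrence 2), the suffix after P is empty, so FOLLOW(P) ⊇ FOLLOW(R) = {a}; in P'->P e, P is followed by e with FIRST {e}. Thus FOLLOW(P) = {a, e}.
FOLLOW(Q'): in P->Q' P', Q' is followed by P' with FIRST {e}. Thus FOLLOW(Q') = {e}.
FOLLOW(P'): in Q->e Q P', the suffix after P' is empty, so FOLLOW(P') ⊇ FOLLOW(Q) = {$, a, e}; in P->Q' P', the suffix after P' is empty, so FOLLOW(P') ⊇ FOLLOW(P) = {a, e}; in R->P', the suffix after P' is empty, so FOLLOW(P') ⊇ FOLLOW(R) = {a}. Thus FOLLOW(P') = {$, a, e}.

{$, a, e}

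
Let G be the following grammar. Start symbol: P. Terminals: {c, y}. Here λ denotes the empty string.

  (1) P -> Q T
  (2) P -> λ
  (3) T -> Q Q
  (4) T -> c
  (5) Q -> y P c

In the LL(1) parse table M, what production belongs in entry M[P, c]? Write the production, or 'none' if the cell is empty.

P -> λ

FIRST(Q): from Q->y P c we get {y}. So FIRST(Q) = {y}.
FIRST(P): from P->Q T we get {y}; from P->λ we get {λ}. So FIRST(P) = {λ, y}.
FIRST(T): from T->Q Q we get {y}; from T->c we get {c}. So FIRST(T) = {c, y}.
FOLLOW(P) includes $ since P is the start symbol.
FOLLOW(P): in Q->y P c, P is followed by c with FIRST {c}. Thus FOLLOW(P) = {$, c}.
For P -> Q T: FIRST(Q T) = {y}, so it goes in M[P, t] for t ∈ {y}.
For P -> λ: FIRST(λ) = {λ}, so it goes in M[P, t] for t ∈ {}; since λ ∈ FIRST, also for every t ∈ FOLLOW(P) = {$, c}.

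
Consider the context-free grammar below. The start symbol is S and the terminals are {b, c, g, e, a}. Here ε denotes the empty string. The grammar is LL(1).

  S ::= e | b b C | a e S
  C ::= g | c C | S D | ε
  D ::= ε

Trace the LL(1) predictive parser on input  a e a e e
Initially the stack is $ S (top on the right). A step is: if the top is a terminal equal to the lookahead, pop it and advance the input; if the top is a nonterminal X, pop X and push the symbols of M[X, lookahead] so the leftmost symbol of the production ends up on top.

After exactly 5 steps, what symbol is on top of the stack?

e

     Stack    Input        Action
  1  $ S      a e a e e $  expand S ::= a e S
  2  $ S e a  a e a e e $  match a
  3  $ S e    e a e e $    match e
  4  $ S      a e e $      expand S ::= a e S
  5  $ S e a  a e e $      match a
Stack after step 5: $ S e (top = e).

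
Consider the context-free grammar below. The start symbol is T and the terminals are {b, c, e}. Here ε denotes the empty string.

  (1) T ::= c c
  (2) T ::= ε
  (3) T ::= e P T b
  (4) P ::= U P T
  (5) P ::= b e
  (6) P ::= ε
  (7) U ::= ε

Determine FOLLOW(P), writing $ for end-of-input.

FIRST(T): from T::=c c we get {c}; from T::=ε we get {ε}; from T::=e P T b we get {e}. So FIRST(T) = {ε, c, e}.
FIRST(U): from U::=ε we get {ε}. So FIRST(U) = {ε}.
FIRST(P): from P::=U P T we get {ε, b, c, e}; from P::=b e we get {b}; from P::=ε we get {ε}. So FIRST(P) = {ε, b, c, e}.
FOLLOW(T) includes $ since T is the start symbol.
FOLLOW(P): in T::=e P T b, P is followed by T b with FIRST {b, c, e}; in P::=U P T, P is followed by T with FIRST {ε, c, e}; in P::=U P T, the suffix after P is nullable (adds nothing new). Thus FOLLOW(P) = {b, c, e}.
FOLLOW(T): in T::=e P T b, T is followed by b with FIRST {b}; in P::=U P T, the suffix after T is empty, so FOLLOW(T) ⊇ FOLLOW(P) = {b, c, e}. Thus FOLLOW(T) = {$, b, c, e}.
FOLLOW(U): in P::=U P T, U is followed by P T with FIRST {ε, b, c, e}; in P::=U P T, the suffix after U is nullable, so FOLLOW(U) ⊇ FOLLOW(P) = {b, c, e}. Thus FOLLOW(U) = {b, c, e}.

{b, c, e}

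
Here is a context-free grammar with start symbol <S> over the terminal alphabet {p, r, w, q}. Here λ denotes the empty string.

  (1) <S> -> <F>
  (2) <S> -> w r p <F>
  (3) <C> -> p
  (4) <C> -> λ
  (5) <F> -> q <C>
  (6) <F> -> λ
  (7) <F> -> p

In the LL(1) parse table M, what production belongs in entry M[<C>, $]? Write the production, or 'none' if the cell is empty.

<C> -> λ

FIRST(<C>): from <C>->p we get {p}; from <C>->λ we get {λ}. So FIRST(<C>) = {λ, p}.
FIRST(<F>): from <F>->q <C> we get {q}; from <F>->λ we get {λ}; from <F>->p we get {p}. So FIRST(<F>) = {λ, p, q}.
FIRST(<S>): from <S>-><F> we get {λ, p, q}; from <S>->w r p <F> we get {w}. So FIRST(<S>) = {λ, p, q, w}.
FOLLOW(<S>) includes $ since <S> is the start symbol.
FOLLOW(<F>): in <S>-><F>, the suffix after <F> is empty, so FOLLOW(<F>) ⊇ FOLLOW(<S>) = {$}; in <S>->w r p <F>, the suffix after <F> is empty, so FOLLOW(<F>) ⊇ FOLLOW(<S>) = {$}. Thus FOLLOW(<F>) = {$}.
FOLLOW(<C>): in <F>->q <C>, the suffix after <C> is empty, so FOLLOW(<C>) ⊇ FOLLOW(<F>) = {$}. Thus FOLLOW(<C>) = {$}.
For <C> -> p: FIRST(p) = {p}, so it goes in M[<C>, t] for t ∈ {p}.
For <C> -> λ: FIRST(λ) = {λ}, so it goes in M[<C>, t] for t ∈ {}; since λ ∈ FIRST, also for every t ∈ FOLLOW(<C>) = {$}.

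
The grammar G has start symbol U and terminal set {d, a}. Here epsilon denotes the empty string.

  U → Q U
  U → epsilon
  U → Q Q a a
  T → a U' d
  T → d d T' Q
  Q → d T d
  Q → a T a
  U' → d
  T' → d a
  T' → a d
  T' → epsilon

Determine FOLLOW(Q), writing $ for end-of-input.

FIRST(T): from T→a U' d we get {a}; from T→d d T' Q we get {d}. So FIRST(T) = {a, d}.
FIRST(Q): from Q→d T d we get {d}; from Q→a T a we get {a}. So FIRST(Q) = {a, d}.
FIRST(U'): from U'→d we get {d}. So FIRST(U') = {d}.
FIRST(T'): from T'→d a we get {d}; from T'→a d we get {a}; from T'→epsilon we get {epsilon}. So FIRST(T') = {epsilon, a, d}.
FIRST(U): from U→Q U we get {a, d}; from U→epsilon we get {epsilon}; from U→Q Q a a we get {a, d}. So FIRST(U) = {epsilon, a, d}.
FOLLOW(U) includes $ since U is the start symbol.
FOLLOW(U): in U→Q U, the suffix after U is empty (adds nothing new). Thus FOLLOW(U) = {$}.
FOLLOW(T): in Q→d T d, T is followed by d with FIRST {d}; in Q→a T a, T is followed by a with FIRST {a}. Thus FOLLOW(T) = {a, d}.
FOLLOW(Q): in U→Q U, Q is followed by U with FIRST {epsilon, a, d}; in U→Q U, the suffix after Q is nullable, so FOLLOW(Q) ⊇ FOLLOW(U) = {$}; in U→Q Q a a (occurrence 1), Q is followed by Q a a with FIRST {a, d}; in U→Q Q a a (occurrence 2), Q is followed by a a with FIRST {a}; in T→d d T' Q, the suffix after Q is empty, so FOLLOW(Q) ⊇ FOLLOW(T) = {a, d}. Thus FOLLOW(Q) = {$, a, d}.
FOLLOW(U'): in T→a U' d, U' is followed by d with FIRST {d}. Thus FOLLOW(U') = {d}.
FOLLOW(T'): in T→d d T' Q, T' is followed by Q with FIRST {a, d}. Thus FOLLOW(T') = {a, d}.

{$, a, d}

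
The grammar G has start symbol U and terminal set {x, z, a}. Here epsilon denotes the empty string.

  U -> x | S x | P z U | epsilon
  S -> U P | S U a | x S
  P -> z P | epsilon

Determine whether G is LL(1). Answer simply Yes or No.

FIRST(U) = {epsilon, a, x, z}
FIRST(S) = {epsilon, a, x, z}
FIRST(P) = {epsilon, z}
FOLLOW(U) = {$, a, x, z}
FOLLOW(S) = {a, x, z}
FOLLOW(P) = {a, x, z}
Cell M[P, z] receives both P -> z P and P -> epsilon — the grammar is not LL(1).

No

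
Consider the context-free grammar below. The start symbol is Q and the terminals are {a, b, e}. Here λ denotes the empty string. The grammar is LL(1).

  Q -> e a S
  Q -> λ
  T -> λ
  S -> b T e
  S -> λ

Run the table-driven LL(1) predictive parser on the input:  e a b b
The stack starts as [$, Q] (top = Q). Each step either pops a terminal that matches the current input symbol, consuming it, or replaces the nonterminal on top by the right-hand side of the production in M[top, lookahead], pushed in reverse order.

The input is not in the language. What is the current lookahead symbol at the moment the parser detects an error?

     Stack    Input      Action
  1  $ Q      e a b b $  expand Q -> e a S
  2  $ S a e  e a b b $  match e
  3  $ S a    a b b $    match a
  4  $ S      b b $      expand S -> b T e
  5  $ e T b  b b $      match b
  6  $ e T    b $        error: M[T, b] is empty

b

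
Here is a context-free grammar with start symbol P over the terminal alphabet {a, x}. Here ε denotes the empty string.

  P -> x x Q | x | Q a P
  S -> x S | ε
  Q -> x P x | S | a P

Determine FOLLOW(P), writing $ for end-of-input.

{$, a, x}

FIRST(S) = {ε, x}
FIRST(Q) = {ε, a, x}  (via S)
FIRST(P) = {a, x}  (via Q a P)
FOLLOW(P) includes $ since P is the start symbol.
FOLLOW(P): in P->Q a P, the suffix after P is empty (adds nothing new); in Q->x P x, P is followed by x with FIRST {x}; in Q->a P, the suffix after P is empty, so FOLLOW(P) ⊇ FOLLOW(Q) = {$, a, x}. Thus FOLLOW(P) = {$, a, x}.
FOLLOW(Q): in P->x x Q, the suffix after Q is empty, so FOLLOW(Q) ⊇ FOLLOW(P) = {$, a, x}; in P->Q a P, Q is followed by a P with FIRST {a}. Thus FOLLOW(Q) = {$, a, x}.
FOLLOW(S): in S->x S, the suffix after S is empty (adds nothing new); in Q->S, the suffix after S is empty, so FOLLOW(S) ⊇ FOLLOW(Q) = {$, a, x}. Thus FOLLOW(S) = {$, a, x}.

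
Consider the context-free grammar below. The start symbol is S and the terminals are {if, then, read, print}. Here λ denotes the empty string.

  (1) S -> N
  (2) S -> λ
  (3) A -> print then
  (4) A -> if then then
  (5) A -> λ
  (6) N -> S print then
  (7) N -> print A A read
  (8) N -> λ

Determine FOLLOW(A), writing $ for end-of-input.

{if, print, read}

FIRST(A): from A->print then we get {print}; from A->if then then we get {if}; from A->λ we get {λ}. So FIRST(A) = {λ, if, print}.
FIRST(S): from S->N we get {λ, print}; from S->λ we get {λ}. So FIRST(S) = {λ, print}.
FIRST(N): from N->S print then we get {print}; from N->print A A read we get {print}; from N->λ we get {λ}. So FIRST(N) = {λ, print}.
FOLLOW(S) includes $ since S is the start symbol.
FOLLOW(S): in N->S print then, S is followed by print then with FIRST {print}. Thus FOLLOW(S) = {$, print}.
FOLLOW(A): in N->print A A read (occurrence 1), A is followed by A read with FIRST {if, print, read}; in N->print A A read (occurrence 2), A is followed by read with FIRST {read}. Thus FOLLOW(A) = {if, print, read}.
FOLLOW(N): in S->N, the suffix after N is empty, so FOLLOW(N) ⊇ FOLLOW(S) = {$, print}. Thus FOLLOW(N) = {$, print}.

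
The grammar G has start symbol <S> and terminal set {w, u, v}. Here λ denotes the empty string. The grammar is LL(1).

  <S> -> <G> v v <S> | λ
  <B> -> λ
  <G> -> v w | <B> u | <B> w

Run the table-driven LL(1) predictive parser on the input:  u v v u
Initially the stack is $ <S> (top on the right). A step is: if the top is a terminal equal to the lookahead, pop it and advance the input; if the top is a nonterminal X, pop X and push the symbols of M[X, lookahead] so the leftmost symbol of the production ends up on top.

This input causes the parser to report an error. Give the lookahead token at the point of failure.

$

step 1: stack=$ <S>  input=u v v u $  — expand <S> -> <G> v v <S>
step 2: stack=$ <S> v v <G>  input=u v v u $  — expand <G> -> <B> u
step 3: stack=$ <S> v v u <B>  input=u v v u $  — expand <B> -> λ
step 4: stack=$ <S> v v u  input=u v v u $  — match u
step 5: stack=$ <S> v v  input=v v u $  — match v
step 6: stack=$ <S> v  input=v u $  — match v
step 7: stack=$ <S>  input=u $  — expand <S> -> <G> v v <S>
step 8: stack=$ <S> v v <G>  input=u $  — expand <G> -> <B> u
step 9: stack=$ <S> v v u <B>  input=u $  — expand <B> -> λ
step 10: stack=$ <S> v v u  input=u $  — match u
step 11: stack=$ <S> v v  input=$  — error: top is terminal v but lookahead is $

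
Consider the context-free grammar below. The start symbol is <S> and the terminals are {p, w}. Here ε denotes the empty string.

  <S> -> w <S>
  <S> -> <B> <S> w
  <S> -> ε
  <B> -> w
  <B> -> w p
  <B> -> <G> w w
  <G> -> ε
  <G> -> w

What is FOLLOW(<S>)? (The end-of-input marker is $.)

FIRST(<G>) = {ε, w}
FIRST(<B>) = {w}  (via <G> w w)
FIRST(<S>) = {ε, w}  (via <B> <S> w)
FOLLOW(<S>) includes $ since <S> is the start symbol.
FOLLOW(<S>): in <S>->w <S>, the suffix after <S> is empty (adds nothing new); in <S>-><B> <S> w, <S> is followed by w with FIRST {w}. Thus FOLLOW(<S>) = {$, w}.
FOLLOW(<B>): in <S>-><B> <S> w, <B> is followed by <S> w with FIRST {w}. Thus FOLLOW(<B>) = {w}.
FOLLOW(<G>): in <B>-><G> w w, <G> is followed by w w with FIRST {w}. Thus FOLLOW(<G>) = {w}.

{$, w}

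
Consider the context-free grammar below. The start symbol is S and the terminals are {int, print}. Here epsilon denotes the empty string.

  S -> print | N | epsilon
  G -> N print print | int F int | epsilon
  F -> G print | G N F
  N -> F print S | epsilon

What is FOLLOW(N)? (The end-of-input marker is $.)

{$, int, print}

FIRST(S) = {epsilon, int, print}  (via N)
FIRST(G) = {epsilon, int, print}  (via N print print)
FIRST(F) = {int, print}  (via G print, G N F)
FIRST(N) = {epsilon, int, print}  (via F print S)
FOLLOW(S) includes $ since S is the start symbol.
FOLLOW(G): in F->G print, G is followed by print with FIRST {print}; in F->G N F, G is followed by N F with FIRST {int, print}. Thus FOLLOW(G) = {int, print}.
FOLLOW(F): in G->int F int, F is followed by int with FIRST {int}; in F->G N F, the suffix after F is empty (adds nothing new); in N->F print S, F is followed by print S with FIRST {print}. Thus FOLLOW(F) = {int, print}.
FOLLOW(S): in N->F print S, the suffix after S is empty, so FOLLOW(S) ⊇ FOLLOW(N) = {$, int, print}. Thus FOLLOW(S) = {$, int, print}.
FOLLOW(N): in S->N, the suffix after N is empty, so FOLLOW(N) ⊇ FOLLOW(S) = {$, int, print}; in G->N print print, N is followed by print print with FIRST {print}; in F->G N F, N is followed by F with FIRST {int, print}. Thus FOLLOW(N) = {$, int, print}.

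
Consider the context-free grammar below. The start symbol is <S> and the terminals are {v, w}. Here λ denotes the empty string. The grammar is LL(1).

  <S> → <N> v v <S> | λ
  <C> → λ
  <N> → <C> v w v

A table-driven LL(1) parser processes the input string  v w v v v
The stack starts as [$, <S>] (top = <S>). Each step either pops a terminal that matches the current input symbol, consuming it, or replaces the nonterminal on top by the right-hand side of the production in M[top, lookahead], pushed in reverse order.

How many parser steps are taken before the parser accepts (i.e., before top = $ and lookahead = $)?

     Stack                Input        Action
  1  $ <S>                v w v v v $  expand <S> → <N> v v <S>
  2  $ <S> v v <N>        v w v v v $  expand <N> → <C> v w v
  3  $ <S> v v v w v <C>  v w v v v $  expand <C> → λ
  4  $ <S> v v v w v      v w v v v $  match v
  5  $ <S> v v v w        w v v v $    match w
  6  $ <S> v v v          v v v $      match v
  7  $ <S> v v            v v $        match v
  8  $ <S> v              v $          match v
  9  $ <S>                $            expand <S> → λ
Accept reached after 9 steps.

9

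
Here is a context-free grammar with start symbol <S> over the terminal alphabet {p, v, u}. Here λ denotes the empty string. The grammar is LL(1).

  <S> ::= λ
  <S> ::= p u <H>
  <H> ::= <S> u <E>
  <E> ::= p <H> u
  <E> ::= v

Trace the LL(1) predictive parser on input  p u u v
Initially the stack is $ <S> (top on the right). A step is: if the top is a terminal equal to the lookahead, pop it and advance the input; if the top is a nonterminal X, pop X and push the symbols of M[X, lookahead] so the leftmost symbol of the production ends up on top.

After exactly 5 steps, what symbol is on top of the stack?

u

     Stack        Input      Action
  1  $ <S>        p u u v $  expand <S> ::= p u <H>
  2  $ <H> u p    p u u v $  match p
  3  $ <H> u      u u v $    match u
  4  $ <H>        u v $      expand <H> ::= <S> u <E>
  5  $ <E> u <S>  u v $      expand <S> ::= λ
Stack after step 5: $ <E> u (top = u).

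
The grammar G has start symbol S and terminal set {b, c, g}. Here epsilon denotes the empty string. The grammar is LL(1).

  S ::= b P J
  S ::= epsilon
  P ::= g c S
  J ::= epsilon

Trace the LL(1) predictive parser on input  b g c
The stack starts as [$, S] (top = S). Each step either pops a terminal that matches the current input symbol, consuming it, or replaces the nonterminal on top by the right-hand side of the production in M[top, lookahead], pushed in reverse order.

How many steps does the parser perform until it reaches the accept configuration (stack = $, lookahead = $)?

step 1: stack=$ S  input=b g c $  — expand S ::= b P J
step 2: stack=$ J P b  input=b g c $  — match b
step 3: stack=$ J P  input=g c $  — expand P ::= g c S
step 4: stack=$ J S c g  input=g c $  — match g
step 5: stack=$ J S c  input=c $  — match c
step 6: stack=$ J S  input=$  — expand S ::= epsilon
step 7: stack=$ J  input=$  — expand J ::= epsilon
Accept reached after 7 steps.

7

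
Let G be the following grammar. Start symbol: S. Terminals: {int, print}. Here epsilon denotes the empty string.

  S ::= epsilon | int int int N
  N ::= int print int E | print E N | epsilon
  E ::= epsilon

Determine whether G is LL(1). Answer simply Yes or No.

Yes

FIRST(S) = {epsilon, int}
FIRST(N) = {epsilon, int, print}
FIRST(E) = {epsilon}
FOLLOW(S) = {$}
FOLLOW(N) = {$}
FOLLOW(E) = {$, int, print}
Each cell of M receives at most one production.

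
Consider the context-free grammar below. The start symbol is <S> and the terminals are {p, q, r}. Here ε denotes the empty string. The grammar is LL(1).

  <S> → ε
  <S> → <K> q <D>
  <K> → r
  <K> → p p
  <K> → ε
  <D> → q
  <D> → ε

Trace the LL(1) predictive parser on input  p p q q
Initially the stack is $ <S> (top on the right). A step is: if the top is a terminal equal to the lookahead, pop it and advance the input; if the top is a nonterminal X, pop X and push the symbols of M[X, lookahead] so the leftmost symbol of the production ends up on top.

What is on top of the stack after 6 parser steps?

q

     Stack        Input      Action
  1  $ <S>        p p q q $  expand <S> → <K> q <D>
  2  $ <D> q <K>  p p q q $  expand <K> → p p
  3  $ <D> q p p  p p q q $  match p
  4  $ <D> q p    p q q $    match p
  5  $ <D> q      q q $      match q
  6  $ <D>        q $        expand <D> → q
Stack after step 6: $ q (top = q).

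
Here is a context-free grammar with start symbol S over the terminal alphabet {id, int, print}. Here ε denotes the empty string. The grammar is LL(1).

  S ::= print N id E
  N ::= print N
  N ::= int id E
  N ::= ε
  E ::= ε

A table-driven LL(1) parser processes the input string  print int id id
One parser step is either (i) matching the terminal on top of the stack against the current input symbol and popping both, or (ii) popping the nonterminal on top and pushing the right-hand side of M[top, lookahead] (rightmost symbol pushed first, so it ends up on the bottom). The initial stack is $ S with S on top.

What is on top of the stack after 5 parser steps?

E

step 1: stack=$ S  input=print int id id $  — expand S ::= print N id E
step 2: stack=$ E id N print  input=print int id id $  — match print
step 3: stack=$ E id N  input=int id id $  — expand N ::= int id E
step 4: stack=$ E id E id int  input=int id id $  — match int
step 5: stack=$ E id E id  input=id id $  — match id
Stack after step 5: $ E id E (top = E).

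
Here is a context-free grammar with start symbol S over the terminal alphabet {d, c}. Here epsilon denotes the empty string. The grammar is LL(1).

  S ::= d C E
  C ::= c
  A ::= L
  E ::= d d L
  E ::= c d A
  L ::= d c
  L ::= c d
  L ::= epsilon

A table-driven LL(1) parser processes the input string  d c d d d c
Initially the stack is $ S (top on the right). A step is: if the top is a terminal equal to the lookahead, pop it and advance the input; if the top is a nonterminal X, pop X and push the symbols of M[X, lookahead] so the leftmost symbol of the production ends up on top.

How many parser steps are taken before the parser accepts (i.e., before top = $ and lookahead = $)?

      Stack    Input          Action
   1  $ S      d c d d d c $  expand S ::= d C E
   2  $ E C d  d c d d d c $  match d
   3  $ E C    c d d d c $    expand C ::= c
   4  $ E c    c d d d c $    match c
   5  $ E      d d d c $      expand E ::= d d L
   6  $ L d d  d d d c $      match d
   7  $ L d    d d c $        match d
   8  $ L      d c $          expand L ::= d c
   9  $ c d    d c $          match d
  10  $ c      c $            match c
Accept reached after 10 steps.

10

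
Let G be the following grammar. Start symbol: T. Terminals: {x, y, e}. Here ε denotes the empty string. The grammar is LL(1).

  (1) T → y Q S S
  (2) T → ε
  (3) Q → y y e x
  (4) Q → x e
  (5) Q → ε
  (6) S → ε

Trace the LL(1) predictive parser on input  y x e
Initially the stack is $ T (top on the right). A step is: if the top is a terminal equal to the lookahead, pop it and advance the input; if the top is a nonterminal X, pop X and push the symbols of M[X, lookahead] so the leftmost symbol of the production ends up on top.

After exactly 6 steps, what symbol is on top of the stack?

S

     Stack      Input    Action
  1  $ T        y x e $  expand T → y Q S S
  2  $ S S Q y  y x e $  match y
  3  $ S S Q    x e $    expand Q → x e
  4  $ S S e x  x e $    match x
  5  $ S S e    e $      match e
  6  $ S S      $        expand S → ε
Stack after step 6: $ S (top = S).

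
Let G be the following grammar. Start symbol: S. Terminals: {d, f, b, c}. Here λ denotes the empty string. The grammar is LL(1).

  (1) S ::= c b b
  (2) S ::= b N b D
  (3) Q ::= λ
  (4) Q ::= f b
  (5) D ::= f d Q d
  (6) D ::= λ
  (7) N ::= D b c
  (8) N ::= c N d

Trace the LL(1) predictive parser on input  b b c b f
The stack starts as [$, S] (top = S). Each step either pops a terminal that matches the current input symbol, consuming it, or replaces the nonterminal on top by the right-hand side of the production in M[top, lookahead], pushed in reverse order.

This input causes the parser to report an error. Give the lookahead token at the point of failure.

$

      Stack        Input        Action
   1  $ S          b b c b f $  expand S ::= b N b D
   2  $ D b N b    b b c b f $  match b
   3  $ D b N      b c b f $    expand N ::= D b c
   4  $ D b c b D  b c b f $    expand D ::= λ
   5  $ D b c b    b c b f $    match b
   6  $ D b c      c b f $      match c
   7  $ D b        b f $        match b
   8  $ D          f $          expand D ::= f d Q d
   9  $ d Q d f    f $          match f
  10  $ d Q d      $            error: top is terminal d but lookahead is $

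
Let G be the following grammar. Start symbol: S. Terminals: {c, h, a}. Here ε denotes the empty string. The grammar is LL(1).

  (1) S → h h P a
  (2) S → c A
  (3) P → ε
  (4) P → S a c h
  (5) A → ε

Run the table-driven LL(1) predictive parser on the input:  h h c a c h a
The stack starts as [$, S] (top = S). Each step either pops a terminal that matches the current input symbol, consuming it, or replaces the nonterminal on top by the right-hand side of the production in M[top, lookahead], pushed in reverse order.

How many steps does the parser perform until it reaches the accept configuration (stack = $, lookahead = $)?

step 1: stack=$ S  input=h h c a c h a $  — expand S → h h P a
step 2: stack=$ a P h h  input=h h c a c h a $  — match h
step 3: stack=$ a P h  input=h c a c h a $  — match h
step 4: stack=$ a P  input=c a c h a $  — expand P → S a c h
step 5: stack=$ a h c a S  input=c a c h a $  — expand S → c A
step 6: stack=$ a h c a A c  input=c a c h a $  — match c
step 7: stack=$ a h c a A  input=a c h a $  — expand A → ε
step 8: stack=$ a h c a  input=a c h a $  — match a
step 9: stack=$ a h c  input=c h a $  — match c
step 10: stack=$ a h  input=h a $  — match h
step 11: stack=$ a  input=a $  — match a
Accept reached after 11 steps.

11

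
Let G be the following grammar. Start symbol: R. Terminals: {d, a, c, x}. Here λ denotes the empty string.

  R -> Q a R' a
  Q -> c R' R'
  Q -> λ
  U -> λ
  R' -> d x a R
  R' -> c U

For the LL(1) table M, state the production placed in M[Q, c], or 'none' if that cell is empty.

FIRST(Q): from Q->c R' R' we get {c}; from Q->λ we get {λ}. So FIRST(Q) = {λ, c}.
FIRST(U): from U->λ we get {λ}. So FIRST(U) = {λ}.
FIRST(R'): from R'->d x a R we get {d}; from R'->c U we get {c}. So FIRST(R') = {c, d}.
FIRST(R): from R->Q a R' a we get {a, c}. So FIRST(R) = {a, c}.
FOLLOW(R) includes $ since R is the start symbol.
FOLLOW(Q): in R->Q a R' a, Q is followed by a R' a with FIRST {a}. Thus FOLLOW(Q) = {a}.
For Q -> c R' R': FIRST(c R' R') = {c}, so it goes in M[Q, t] for t ∈ {c}.
For Q -> λ: FIRST(λ) = {λ}, so it goes in M[Q, t] for t ∈ {}; since λ ∈ FIRST, also for every t ∈ FOLLOW(Q) = {a}.

Q -> c R' R'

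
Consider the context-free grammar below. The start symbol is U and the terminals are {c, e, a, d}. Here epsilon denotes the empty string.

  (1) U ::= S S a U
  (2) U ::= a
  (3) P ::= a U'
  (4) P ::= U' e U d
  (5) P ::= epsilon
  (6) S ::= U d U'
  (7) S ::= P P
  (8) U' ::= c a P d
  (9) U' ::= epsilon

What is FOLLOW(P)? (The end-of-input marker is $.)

FIRST(U') = {epsilon, c}
FIRST(P) = {epsilon, a, c, e}  (via U' e U d)
FIRST(U) = {a, c, e}  (via S S a U)
FIRST(S) = {epsilon, a, c, e}  (via U d U', P P)
FOLLOW(U) includes $ since U is the start symbol.
FOLLOW(U): in U::=S S a U, the suffix after U is empty (adds nothing new); in P::=U' e U d, U is followed by d with FIRST {d}; in S::=U d U', U is followed by d U' with FIRST {d}. Thus FOLLOW(U) = {$, d}.
FOLLOW(S): in U::=S S a U (occurrence 1), S is followed by S a U with FIRST {a, c, e}; in U::=S S a U (occurrence 2), S is followed by a U with FIRST {a}. Thus FOLLOW(S) = {a, c, e}.
FOLLOW(P): in S::=P P (occurrence 1), P is followed by P with FIRST {epsilon, a, c, e}; in S::=P P (occurrence 1), the suffix after P is nullable, so FOLLOW(P) ⊇ FOLLOW(S) = {a, c, e}; in S::=P P (occurrence 2), the suffix after P is empty, so FOLLOW(P) ⊇ FOLLOW(S) = {a, c, e}; in U'::=c a P d, P is followed by d with FIRST {d}. Thus FOLLOW(P) = {a, c, d, e}.
FOLLOW(U'): in P::=a U', the suffix after U' is empty, so FOLLOW(U') ⊇ FOLLOW(P) = {a, c, d, e}; in P::=U' e U d, U' is followed by e U d with FIRST {e}; in S::=U d U', the suffix after U' is empty, so FOLLOW(U') ⊇ FOLLOW(S) = {a, c, e}. Thus FOLLOW(U') = {a, c, d, e}.

{a, c, d, e}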